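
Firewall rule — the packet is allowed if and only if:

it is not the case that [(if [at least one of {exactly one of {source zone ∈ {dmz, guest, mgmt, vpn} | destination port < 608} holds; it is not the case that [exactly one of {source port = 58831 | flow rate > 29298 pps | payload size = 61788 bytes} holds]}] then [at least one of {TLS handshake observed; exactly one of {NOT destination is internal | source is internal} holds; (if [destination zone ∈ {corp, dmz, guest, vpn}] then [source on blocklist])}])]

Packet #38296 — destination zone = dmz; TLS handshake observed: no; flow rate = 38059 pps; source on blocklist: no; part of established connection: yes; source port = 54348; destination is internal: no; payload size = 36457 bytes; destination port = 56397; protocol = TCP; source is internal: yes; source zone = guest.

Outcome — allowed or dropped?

Allowed

Atomic conditions:
  source zone ∈ {dmz, guest, mgmt, vpn}: guest is in the set → true
  destination port < 608: 56397 < 608 is false
  source port = 58831: 54348 == 58831 is false
  flow rate > 29298 pps: 38059 > 29298 is true
  payload size = 61788 bytes: 36457 == 61788 is false
  TLS handshake observed: no → false
  NOT destination is internal: no → true
  source is internal: yes → true
  destination zone ∈ {corp, dmz, guest, vpn}: dmz is in the set → true
  source on blocklist: no → false
Combine:
[1.1.1] exactly-one(true, false) = true
[1.1.2.1] exactly-one(false, true, false) = true
[1.1.2] NOT true = false
[1.1] true OR false = true
[1.2.2] exactly-one(true, true) = false
[1.2.3] true → false = false
[1.2] false OR false OR false = false
[1] true → false = false
[root] NOT false = true
Overall: true → allowed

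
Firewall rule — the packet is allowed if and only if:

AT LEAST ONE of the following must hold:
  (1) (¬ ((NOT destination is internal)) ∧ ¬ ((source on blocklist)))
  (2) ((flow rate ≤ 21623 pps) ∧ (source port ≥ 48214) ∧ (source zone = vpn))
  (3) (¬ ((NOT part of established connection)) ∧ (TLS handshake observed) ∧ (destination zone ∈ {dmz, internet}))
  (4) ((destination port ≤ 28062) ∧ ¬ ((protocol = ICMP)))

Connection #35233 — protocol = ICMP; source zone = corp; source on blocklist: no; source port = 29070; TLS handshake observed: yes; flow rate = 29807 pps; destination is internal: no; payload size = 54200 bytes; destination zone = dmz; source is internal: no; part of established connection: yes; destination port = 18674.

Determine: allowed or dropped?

Allowed

Atomic conditions:
  NOT destination is internal: no → true
  source on blocklist: no → false
  flow rate ≤ 21623 pps: 29807 ≤ 21623 is false
  source port ≥ 48214: 29070 ≥ 48214 is false
  source zone = vpn: corp == vpn is false
  NOT part of established connection: yes → false
  TLS handshake observed: yes → true
  destination zone ∈ {dmz, internet}: dmz is in the set → true
  destination port ≤ 28062: 18674 ≤ 28062 is true
  protocol = ICMP: ICMP == ICMP is true
Combine:
[1.1] NOT true = false
[1.2] NOT false = true
[1] false AND true = false
[2] false AND false AND false = false
[3.1] NOT false = true
[3] true AND true AND true = true
[4.2] NOT true = false
[4] true AND false = false
[root] false OR false OR true OR false = true
Overall: true → allowed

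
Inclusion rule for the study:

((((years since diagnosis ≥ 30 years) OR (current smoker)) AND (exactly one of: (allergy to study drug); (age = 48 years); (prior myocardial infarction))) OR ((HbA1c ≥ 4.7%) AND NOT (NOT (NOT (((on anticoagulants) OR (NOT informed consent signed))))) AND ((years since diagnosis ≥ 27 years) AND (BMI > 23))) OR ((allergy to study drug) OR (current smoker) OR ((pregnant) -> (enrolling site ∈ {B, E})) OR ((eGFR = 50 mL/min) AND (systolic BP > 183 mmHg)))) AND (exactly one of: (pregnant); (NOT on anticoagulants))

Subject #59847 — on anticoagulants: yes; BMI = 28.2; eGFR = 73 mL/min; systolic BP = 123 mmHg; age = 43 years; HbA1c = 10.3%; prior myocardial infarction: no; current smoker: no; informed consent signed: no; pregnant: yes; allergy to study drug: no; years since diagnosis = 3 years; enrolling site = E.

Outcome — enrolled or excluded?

Enrolled

Atomic conditions:
  years since diagnosis ≥ 30 years: 3 ≥ 30 is false
  current smoker: no → false
  allergy to study drug: no → false
  age = 48 years: 43 == 48 is false
  prior myocardial infarction: no → false
  HbA1c ≥ 4.7%: 10.3 ≥ 4.7 is true
  on anticoagulants: yes → true
  NOT informed consent signed: no → true
  years since diagnosis ≥ 27 years: 3 ≥ 27 is false
  BMI > 23: 28.2 > 23 is true
  pregnant: yes → true
  enrolling site ∈ {B, E}: E is in the set → true
  eGFR = 50 mL/min: 73 == 50 is false
  systolic BP > 183 mmHg: 123 > 183 is false
  NOT on anticoagulants: yes → false
Combine:
[1.1.1] false OR false = false
[1.1.2] exactly-one(false, false, false) = false
[1.1] false AND false = false
[1.2.2.1.1.1] true OR true = true
[1.2.2.1.1] NOT true = false
[1.2.2.1] NOT false = true
[1.2.2] NOT true = false
[1.2.3] false AND true = false
[1.2] true AND false AND false = false
[1.3.3] true → true = true
[1.3.4] false AND false = false
[1.3] false OR false OR true OR false = true
[1] false OR false OR true = true
[2] exactly-one(true, false) = true
[root] true AND true = true
Overall: true → enrolled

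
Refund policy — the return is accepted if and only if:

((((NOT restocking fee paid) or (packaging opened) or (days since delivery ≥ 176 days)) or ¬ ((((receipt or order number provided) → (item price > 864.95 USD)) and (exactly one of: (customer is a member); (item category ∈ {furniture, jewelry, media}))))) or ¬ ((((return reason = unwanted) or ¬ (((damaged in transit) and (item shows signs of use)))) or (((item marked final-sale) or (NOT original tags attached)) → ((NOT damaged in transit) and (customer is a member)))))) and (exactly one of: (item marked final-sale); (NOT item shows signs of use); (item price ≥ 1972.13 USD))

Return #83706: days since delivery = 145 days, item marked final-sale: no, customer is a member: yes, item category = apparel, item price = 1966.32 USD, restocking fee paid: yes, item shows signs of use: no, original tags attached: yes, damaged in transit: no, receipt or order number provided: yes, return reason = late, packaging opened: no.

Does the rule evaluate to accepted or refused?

Atomic conditions:
  NOT restocking fee paid: yes → false
  packaging opened: no → false
  days since delivery ≥ 176 days: 145 ≥ 176 is false
  receipt or order number provided: yes → true
  item price > 864.95 USD: 1966.32 > 864.95 is true
  customer is a member: yes → true
  item category ∈ {furniture, jewelry, media}: apparel is not in the set → false
  return reason = unwanted: late == unwanted is false
  damaged in transit: no → false
  item shows signs of use: no → false
  item marked final-sale: no → false
  NOT original tags attached: yes → false
  NOT damaged in transit: no → true
  NOT item shows signs of use: no → true
  item price ≥ 1972.13 USD: 1966.32 ≥ 1972.13 is false
Combine:
[1.1.1] false OR false OR false = false
[1.1.2.1.1] true → true = true
[1.1.2.1.2] exactly-one(true, false) = true
[1.1.2.1] true AND true = true
[1.1.2] NOT true = false
[1.1] false OR false = false
[1.2.1.1.2.1] false AND false = false
[1.2.1.1.2] NOT false = true
[1.2.1.1] false OR true = true
[1.2.1.2.1] false OR false = false
[1.2.1.2.2] true AND true = true
[1.2.1.2] false → true (antecedent false ⇒ implication holds) = true
[1.2.1] true OR true = true
[1.2] NOT true = false
[1] false OR false = false
[2] exactly-one(false, true, false) = true
[root] false AND true = false
Overall: false → refused

Refused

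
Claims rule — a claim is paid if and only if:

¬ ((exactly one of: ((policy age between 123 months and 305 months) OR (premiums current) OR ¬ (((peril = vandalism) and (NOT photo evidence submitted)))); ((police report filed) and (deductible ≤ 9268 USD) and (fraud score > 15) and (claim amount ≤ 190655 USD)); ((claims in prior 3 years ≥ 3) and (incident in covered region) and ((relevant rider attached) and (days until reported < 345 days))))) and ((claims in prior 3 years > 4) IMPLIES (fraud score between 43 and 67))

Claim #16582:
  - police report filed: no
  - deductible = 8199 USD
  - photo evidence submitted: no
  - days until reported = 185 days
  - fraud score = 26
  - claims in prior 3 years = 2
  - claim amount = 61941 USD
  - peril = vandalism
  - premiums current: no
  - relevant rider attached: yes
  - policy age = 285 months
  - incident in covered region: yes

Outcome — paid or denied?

Atomic conditions:
  policy age between 123 months and 305 months: 285 in [123, 305] is true
  premiums current: no → false
  peril = vandalism: vandalism == vandalism is true
  NOT photo evidence submitted: no → true
  police report filed: no → false
  deductible ≤ 9268 USD: 8199 ≤ 9268 is true
  fraud score > 15: 26 > 15 is true
  claim amount ≤ 190655 USD: 61941 ≤ 190655 is true
  claims in prior 3 years ≥ 3: 2 ≥ 3 is false
  incident in covered region: yes → true
  relevant rider attached: yes → true
  days until reported < 345 days: 185 < 345 is true
  claims in prior 3 years > 4: 2 > 4 is false
  fraud score between 43 and 67: 26 in [43, 67] is false
Combine:
[1.1.1.3.1] true AND true = true
[1.1.1.3] NOT true = false
[1.1.1] true OR false OR false = true
[1.1.2] false AND true AND true AND true = false
[1.1.3.3] true AND true = true
[1.1.3] false AND true AND true = false
[1.1] exactly-one(true, false, false) = true
[1] NOT true = false
[2] false → false (antecedent false ⇒ implication holds) = true
[root] false AND true = false
Overall: false → denied

Denied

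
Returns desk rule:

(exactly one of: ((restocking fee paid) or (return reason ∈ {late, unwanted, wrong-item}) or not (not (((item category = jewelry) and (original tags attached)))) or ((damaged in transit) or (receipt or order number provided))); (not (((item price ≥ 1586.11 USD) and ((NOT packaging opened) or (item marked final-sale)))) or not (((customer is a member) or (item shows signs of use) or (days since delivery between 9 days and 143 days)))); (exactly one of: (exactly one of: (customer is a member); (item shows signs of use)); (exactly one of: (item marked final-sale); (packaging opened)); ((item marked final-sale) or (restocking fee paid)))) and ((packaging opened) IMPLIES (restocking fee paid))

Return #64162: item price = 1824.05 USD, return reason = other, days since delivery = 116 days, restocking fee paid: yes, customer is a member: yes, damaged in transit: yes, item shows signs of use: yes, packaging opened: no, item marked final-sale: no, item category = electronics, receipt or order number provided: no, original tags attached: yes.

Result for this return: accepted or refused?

Refused

Atomic conditions:
  restocking fee paid: yes → true
  return reason ∈ {late, unwanted, wrong-item}: other is not in the set → false
  item category = jewelry: electronics == jewelry is false
  original tags attached: yes → true
  damaged in transit: yes → true
  receipt or order number provided: no → false
  item price ≥ 1586.11 USD: 1824.05 ≥ 1586.11 is true
  NOT packaging opened: no → true
  item marked final-sale: no → false
  customer is a member: yes → true
  item shows signs of use: yes → true
  days since delivery between 9 days and 143 days: 116 in [9, 143] is true
  packaging opened: no → false
Combine:
[1.1.3.1.1] false AND true = false
[1.1.3.1] NOT false = true
[1.1.3] NOT true = false
[1.1.4] true OR false = true
[1.1] true OR false OR false OR true = true
[1.2.1.1.2] true OR false = true
[1.2.1.1] true AND true = true
[1.2.1] NOT true = false
[1.2.2.1] true OR true OR true = true
[1.2.2] NOT true = false
[1.2] false OR false = false
[1.3.1] exactly-one(true, true) = false
[1.3.2] exactly-one(false, false) = false
[1.3.3] false OR true = true
[1.3] exactly-one(false, false, true) = true
[1] exactly-one(true, false, true) = false
[2] false → true (antecedent false ⇒ implication holds) = true
[root] false AND true = false
Overall: false → refused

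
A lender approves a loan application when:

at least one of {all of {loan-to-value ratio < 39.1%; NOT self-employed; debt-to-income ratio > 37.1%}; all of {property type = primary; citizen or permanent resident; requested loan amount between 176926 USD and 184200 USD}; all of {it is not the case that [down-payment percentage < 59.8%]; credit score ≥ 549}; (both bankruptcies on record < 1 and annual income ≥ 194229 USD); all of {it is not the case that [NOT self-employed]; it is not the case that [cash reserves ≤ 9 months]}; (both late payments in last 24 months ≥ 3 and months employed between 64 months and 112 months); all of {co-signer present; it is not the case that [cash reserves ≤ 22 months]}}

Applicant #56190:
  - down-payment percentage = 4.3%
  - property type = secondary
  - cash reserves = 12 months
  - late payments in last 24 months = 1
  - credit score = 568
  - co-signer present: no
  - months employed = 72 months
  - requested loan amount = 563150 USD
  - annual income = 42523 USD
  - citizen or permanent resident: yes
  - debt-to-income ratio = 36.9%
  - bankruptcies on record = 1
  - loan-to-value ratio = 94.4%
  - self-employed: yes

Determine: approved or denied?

Approved

Atomic conditions:
  loan-to-value ratio < 39.1%: 94.4 < 39.1 is false
  NOT self-employed: yes → false
  debt-to-income ratio > 37.1%: 36.9 > 37.1 is false
  property type = primary: secondary == primary is false
  citizen or permanent resident: yes → true
  requested loan amount between 176926 USD and 184200 USD: 563150 in [176926, 184200] is false
  down-payment percentage < 59.8%: 4.3 < 59.8 is true
  credit score ≥ 549: 568 ≥ 549 is true
  bankruptcies on record < 1: 1 < 1 is false
  annual income ≥ 194229 USD: 42523 ≥ 194229 is false
  cash reserves ≤ 9 months: 12 ≤ 9 is false
  late payments in last 24 months ≥ 3: 1 ≥ 3 is false
  months employed between 64 months and 112 months: 72 in [64, 112] is true
  co-signer present: no → false
  cash reserves ≤ 22 months: 12 ≤ 22 is true
Combine:
[1] false AND false AND false = false
[2] false AND true AND false = false
[3.1] NOT true = false
[3] false AND true = false
[4] false AND false = false
[5.1] NOT false = true
[5.2] NOT false = true
[5] true AND true = true
[6] false AND true = false
[7.2] NOT true = false
[7] false AND false = false
[root] false OR false OR false OR false OR true OR false OR false = true
Overall: true → approved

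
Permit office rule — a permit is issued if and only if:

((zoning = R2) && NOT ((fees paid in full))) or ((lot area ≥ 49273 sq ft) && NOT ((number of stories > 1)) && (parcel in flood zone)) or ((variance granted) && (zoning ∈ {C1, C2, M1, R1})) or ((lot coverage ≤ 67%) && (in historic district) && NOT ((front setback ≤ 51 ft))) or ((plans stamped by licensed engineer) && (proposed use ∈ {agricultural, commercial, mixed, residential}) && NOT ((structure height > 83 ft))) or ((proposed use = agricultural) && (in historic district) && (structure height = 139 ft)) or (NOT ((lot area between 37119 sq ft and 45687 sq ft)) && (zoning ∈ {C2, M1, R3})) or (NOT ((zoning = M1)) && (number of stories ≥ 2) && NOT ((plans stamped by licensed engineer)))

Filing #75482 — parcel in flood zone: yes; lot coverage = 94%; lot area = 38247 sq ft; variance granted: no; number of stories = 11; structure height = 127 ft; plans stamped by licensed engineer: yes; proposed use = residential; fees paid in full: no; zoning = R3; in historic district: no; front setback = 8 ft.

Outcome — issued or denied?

Denied

Atomic conditions:
  zoning = R2: R3 == R2 is false
  fees paid in full: no → false
  lot area ≥ 49273 sq ft: 38247 ≥ 49273 is false
  number of stories > 1: 11 > 1 is true
  parcel in flood zone: yes → true
  variance granted: no → false
  zoning ∈ {C1, C2, M1, R1}: R3 is not in the set → false
  lot coverage ≤ 67%: 94 ≤ 67 is false
  in historic district: no → false
  front setback ≤ 51 ft: 8 ≤ 51 is true
  plans stamped by licensed engineer: yes → true
  proposed use ∈ {agricultural, commercial, mixed, residential}: residential is in the set → true
  structure height > 83 ft: 127 > 83 is true
  proposed use = agricultural: residential == agricultural is false
  structure height = 139 ft: 127 == 139 is false
  lot area between 37119 sq ft and 45687 sq ft: 38247 in [37119, 45687] is true
  zoning ∈ {C2, M1, R3}: R3 is in the set → true
  zoning = M1: R3 == M1 is false
  number of stories ≥ 2: 11 ≥ 2 is true
Combine:
[1.2] NOT false = true
[1] false AND true = false
[2.2] NOT true = false
[2] false AND false AND true = false
[3] false AND false = false
[4.3] NOT true = false
[4] false AND false AND false = false
[5.3] NOT true = false
[5] true AND true AND false = false
[6] false AND false AND false = false
[7.1] NOT true = false
[7] false AND true = false
[8.1] NOT false = true
[8.3] NOT true = false
[8] true AND true AND false = false
[root] false OR false OR false OR false OR false OR false OR false OR false = false
Overall: false → denied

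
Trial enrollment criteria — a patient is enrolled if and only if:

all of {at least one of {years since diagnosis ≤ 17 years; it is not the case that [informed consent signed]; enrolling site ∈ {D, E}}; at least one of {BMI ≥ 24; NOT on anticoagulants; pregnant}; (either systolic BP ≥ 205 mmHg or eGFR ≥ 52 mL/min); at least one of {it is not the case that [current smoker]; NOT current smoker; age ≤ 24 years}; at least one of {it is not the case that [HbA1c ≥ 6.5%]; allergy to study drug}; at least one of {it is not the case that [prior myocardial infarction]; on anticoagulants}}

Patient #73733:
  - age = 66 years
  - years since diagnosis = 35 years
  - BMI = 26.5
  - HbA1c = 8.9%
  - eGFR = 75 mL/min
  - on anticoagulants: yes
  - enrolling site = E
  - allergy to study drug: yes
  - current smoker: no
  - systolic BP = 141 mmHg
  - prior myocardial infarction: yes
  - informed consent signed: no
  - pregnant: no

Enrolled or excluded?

Atomic conditions:
  years since diagnosis ≤ 17 years: 35 ≤ 17 is false
  informed consent signed: no → false
  enrolling site ∈ {D, E}: E is in the set → true
  BMI ≥ 24: 26.5 ≥ 24 is true
  NOT on anticoagulants: yes → false
  pregnant: no → false
  systolic BP ≥ 205 mmHg: 141 ≥ 205 is false
  eGFR ≥ 52 mL/min: 75 ≥ 52 is true
  current smoker: no → false
  NOT current smoker: no → true
  age ≤ 24 years: 66 ≤ 24 is false
  HbA1c ≥ 6.5%: 8.9 ≥ 6.5 is true
  allergy to study drug: yes → true
  prior myocardial infarction: yes → true
  on anticoagulants: yes → true
Combine:
[1.2] NOT false = true
[1] false OR true OR true = true
[2] true OR false OR false = true
[3] false OR true = true
[4.1] NOT false = true
[4] true OR true OR false = true
[5.1] NOT true = false
[5] false OR true = true
[6.1] NOT true = false
[6] false OR true = true
[root] true AND true AND true AND true AND true AND true = true
Overall: true → enrolled

Enrolled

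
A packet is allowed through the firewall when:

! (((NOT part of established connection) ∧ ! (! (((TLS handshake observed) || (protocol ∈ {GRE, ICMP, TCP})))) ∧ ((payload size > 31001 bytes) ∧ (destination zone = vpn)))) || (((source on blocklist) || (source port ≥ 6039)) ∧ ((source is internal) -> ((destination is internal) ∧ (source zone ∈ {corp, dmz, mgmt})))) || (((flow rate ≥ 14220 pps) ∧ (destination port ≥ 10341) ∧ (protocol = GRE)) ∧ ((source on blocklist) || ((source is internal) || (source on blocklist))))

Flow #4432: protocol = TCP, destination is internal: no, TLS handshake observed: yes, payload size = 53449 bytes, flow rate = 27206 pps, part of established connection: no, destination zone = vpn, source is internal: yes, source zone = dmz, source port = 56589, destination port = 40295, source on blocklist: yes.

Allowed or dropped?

Atomic conditions:
  NOT part of established connection: no → true
  TLS handshake observed: yes → true
  protocol ∈ {GRE, ICMP, TCP}: TCP is in the set → true
  payload size > 31001 bytes: 53449 > 31001 is true
  destination zone = vpn: vpn == vpn is true
  source on blocklist: yes → true
  source port ≥ 6039: 56589 ≥ 6039 is true
  source is internal: yes → true
  destination is internal: no → false
  source zone ∈ {corp, dmz, mgmt}: dmz is in the set → true
  flow rate ≥ 14220 pps: 27206 ≥ 14220 is true
  destination port ≥ 10341: 40295 ≥ 10341 is true
  protocol = GRE: TCP == GRE is false
Combine:
[1.1.2.1.1] true OR true = true
[1.1.2.1] NOT true = false
[1.1.2] NOT false = true
[1.1.3] true AND true = true
[1.1] true AND true AND true = true
[1] NOT true = false
[2.1] true OR true = true
[2.2.2] false AND true = false
[2.2] true → false = false
[2] true AND false = false
[3.1] true AND true AND false = false
[3.2.2] true OR true = true
[3.2] true OR true = true
[3] false AND true = false
[root] false OR false OR false = false
Overall: false → dropped

Dropped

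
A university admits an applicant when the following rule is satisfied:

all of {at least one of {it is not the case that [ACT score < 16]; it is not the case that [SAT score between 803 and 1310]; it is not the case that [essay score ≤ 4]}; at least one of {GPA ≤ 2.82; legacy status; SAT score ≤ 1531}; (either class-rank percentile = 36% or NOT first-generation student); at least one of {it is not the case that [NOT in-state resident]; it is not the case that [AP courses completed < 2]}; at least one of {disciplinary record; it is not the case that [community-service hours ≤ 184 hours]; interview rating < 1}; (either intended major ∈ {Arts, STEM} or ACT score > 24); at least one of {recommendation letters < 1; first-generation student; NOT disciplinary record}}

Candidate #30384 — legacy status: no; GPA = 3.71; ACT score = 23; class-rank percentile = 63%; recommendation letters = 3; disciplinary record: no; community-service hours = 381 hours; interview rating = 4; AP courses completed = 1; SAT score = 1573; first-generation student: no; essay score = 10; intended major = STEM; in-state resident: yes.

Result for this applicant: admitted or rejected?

Atomic conditions:
  ACT score < 16: 23 < 16 is false
  SAT score between 803 and 1310: 1573 in [803, 1310] is false
  essay score ≤ 4: 10 ≤ 4 is false
  GPA ≤ 2.82: 3.71 ≤ 2.82 is false
  legacy status: no → false
  SAT score ≤ 1531: 1573 ≤ 1531 is false
  class-rank percentile = 36%: 63 == 36 is false
  NOT first-generation student: no → true
  NOT in-state resident: yes → false
  AP courses completed < 2: 1 < 2 is true
  disciplinary record: no → false
  community-service hours ≤ 184 hours: 381 ≤ 184 is false
  interview rating < 1: 4 < 1 is false
  intended major ∈ {Arts, STEM}: STEM is in the set → true
  ACT score > 24: 23 > 24 is false
  recommendation letters < 1: 3 < 1 is false
  first-generation student: no → false
  NOT disciplinary record: no → true
Combine:
[1.1] NOT false = true
[1.2] NOT false = true
[1.3] NOT false = true
[1] true OR true OR true = true
[2] false OR false OR false = false
[3] false OR true = true
[4.1] NOT false = true
[4.2] NOT true = false
[4] true OR false = true
[5.2] NOT false = true
[5] false OR true OR false = true
[6] true OR false = true
[7] false OR false OR true = true
[root] true AND false AND true AND true AND true AND true AND true = false
Overall: false → rejected

Rejected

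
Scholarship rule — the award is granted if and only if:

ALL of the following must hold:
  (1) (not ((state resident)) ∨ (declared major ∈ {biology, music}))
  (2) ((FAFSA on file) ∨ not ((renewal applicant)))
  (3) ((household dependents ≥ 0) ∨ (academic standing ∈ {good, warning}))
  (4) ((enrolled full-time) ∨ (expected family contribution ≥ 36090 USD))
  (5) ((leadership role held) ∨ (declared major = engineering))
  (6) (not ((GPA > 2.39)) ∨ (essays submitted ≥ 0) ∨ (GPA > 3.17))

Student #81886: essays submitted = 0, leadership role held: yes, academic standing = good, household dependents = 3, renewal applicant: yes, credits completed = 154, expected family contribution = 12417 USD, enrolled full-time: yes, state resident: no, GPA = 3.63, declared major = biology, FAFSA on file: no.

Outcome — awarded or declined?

Declined

Atomic conditions:
  state resident: no → false
  declared major ∈ {biology, music}: biology is in the set → true
  FAFSA on file: no → false
  renewal applicant: yes → true
  household dependents ≥ 0: 3 ≥ 0 is true
  academic standing ∈ {good, warning}: good is in the set → true
  enrolled full-time: yes → true
  expected family contribution ≥ 36090 USD: 12417 ≥ 36090 is false
  leadership role held: yes → true
  declared major = engineering: biology == engineering is false
  GPA > 2.39: 3.63 > 2.39 is true
  essays submitted ≥ 0: 0 ≥ 0 is true
  GPA > 3.17: 3.63 > 3.17 is true
Combine:
[1.1] NOT false = true
[1] true OR true = true
[2.2] NOT true = false
[2] false OR false = false
[3] true OR true = true
[4] true OR false = true
[5] true OR false = true
[6.1] NOT true = false
[6] false OR true OR true = true
[root] true AND false AND true AND true AND true AND true = false
Overall: false → declined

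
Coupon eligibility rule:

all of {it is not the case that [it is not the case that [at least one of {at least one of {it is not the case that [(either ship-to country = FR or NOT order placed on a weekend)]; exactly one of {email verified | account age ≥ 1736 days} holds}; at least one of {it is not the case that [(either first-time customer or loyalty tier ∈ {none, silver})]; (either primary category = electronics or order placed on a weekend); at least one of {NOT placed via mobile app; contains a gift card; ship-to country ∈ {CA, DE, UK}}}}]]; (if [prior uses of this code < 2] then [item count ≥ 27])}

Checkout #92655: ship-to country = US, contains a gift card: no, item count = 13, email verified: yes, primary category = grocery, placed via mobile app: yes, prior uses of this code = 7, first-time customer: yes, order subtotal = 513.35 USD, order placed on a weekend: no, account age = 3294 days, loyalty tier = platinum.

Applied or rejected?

Rejected

Atomic conditions:
  ship-to country = FR: US == FR is false
  NOT order placed on a weekend: no → true
  email verified: yes → true
  account age ≥ 1736 days: 3294 ≥ 1736 is true
  first-time customer: yes → true
  loyalty tier ∈ {none, silver}: platinum is not in the set → false
  primary category = electronics: grocery == electronics is false
  order placed on a weekend: no → false
  NOT placed via mobile app: yes → false
  contains a gift card: no → false
  ship-to country ∈ {CA, DE, UK}: US is not in the set → false
  prior uses of this code < 2: 7 < 2 is false
  item count ≥ 27: 13 ≥ 27 is false
Combine:
[1.1.1.1.1.1] false OR true = true
[1.1.1.1.1] NOT true = false
[1.1.1.1.2] exactly-one(true, true) = false
[1.1.1.1] false OR false = false
[1.1.1.2.1.1] true OR false = true
[1.1.1.2.1] NOT true = false
[1.1.1.2.2] false OR false = false
[1.1.1.2.3] false OR false OR false = false
[1.1.1.2] false OR false OR false = false
[1.1.1] false OR false = false
[1.1] NOT false = true
[1] NOT true = false
[2] false → false (antecedent false ⇒ implication holds) = true
[root] false AND true = false
Overall: false → rejected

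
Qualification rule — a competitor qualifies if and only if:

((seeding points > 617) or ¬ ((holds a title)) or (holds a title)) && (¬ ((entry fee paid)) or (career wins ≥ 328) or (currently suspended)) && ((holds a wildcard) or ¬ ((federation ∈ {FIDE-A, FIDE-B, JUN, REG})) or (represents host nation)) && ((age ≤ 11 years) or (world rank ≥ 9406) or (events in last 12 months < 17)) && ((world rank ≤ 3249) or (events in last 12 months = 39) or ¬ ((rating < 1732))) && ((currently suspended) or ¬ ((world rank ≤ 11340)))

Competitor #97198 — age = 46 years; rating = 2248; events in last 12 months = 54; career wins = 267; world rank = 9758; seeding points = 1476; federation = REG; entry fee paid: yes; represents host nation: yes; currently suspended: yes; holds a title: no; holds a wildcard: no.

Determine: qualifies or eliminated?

Atomic conditions:
  seeding points > 617: 1476 > 617 is true
  holds a title: no → false
  entry fee paid: yes → true
  career wins ≥ 328: 267 ≥ 328 is false
  currently suspended: yes → true
  holds a wildcard: no → false
  federation ∈ {FIDE-A, FIDE-B, JUN, REG}: REG is in the set → true
  represents host nation: yes → true
  age ≤ 11 years: 46 ≤ 11 is false
  world rank ≥ 9406: 9758 ≥ 9406 is true
  events in last 12 months < 17: 54 < 17 is false
  world rank ≤ 3249: 9758 ≤ 3249 is false
  events in last 12 months = 39: 54 == 39 is false
  rating < 1732: 2248 < 1732 is false
  world rank ≤ 11340: 9758 ≤ 11340 is true
Combine:
[1.2] NOT false = true
[1] true OR true OR false = true
[2.1] NOT true = false
[2] false OR false OR true = true
[3.2] NOT true = false
[3] false OR false OR true = true
[4] false OR true OR false = true
[5.3] NOT false = true
[5] false OR false OR true = true
[6.2] NOT true = false
[6] true OR false = true
[root] true AND true AND true AND true AND true AND true = true
Overall: true → qualifies

Qualifies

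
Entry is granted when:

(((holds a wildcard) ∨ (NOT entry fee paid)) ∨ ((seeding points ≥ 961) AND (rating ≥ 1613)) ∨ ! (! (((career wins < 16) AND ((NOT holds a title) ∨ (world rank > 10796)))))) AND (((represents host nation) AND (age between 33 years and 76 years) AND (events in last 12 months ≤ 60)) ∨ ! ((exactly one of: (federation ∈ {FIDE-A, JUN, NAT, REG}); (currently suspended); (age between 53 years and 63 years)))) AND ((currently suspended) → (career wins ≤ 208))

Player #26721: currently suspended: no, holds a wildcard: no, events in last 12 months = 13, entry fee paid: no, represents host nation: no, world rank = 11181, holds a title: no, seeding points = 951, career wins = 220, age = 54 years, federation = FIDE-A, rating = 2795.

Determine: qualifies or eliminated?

Atomic conditions:
  holds a wildcard: no → false
  NOT entry fee paid: no → true
  seeding points ≥ 961: 951 ≥ 961 is false
  rating ≥ 1613: 2795 ≥ 1613 is true
  career wins < 16: 220 < 16 is false
  NOT holds a title: no → true
  world rank > 10796: 11181 > 10796 is true
  represents host nation: no → false
  age between 33 years and 76 years: 54 in [33, 76] is true
  events in last 12 months ≤ 60: 13 ≤ 60 is true
  federation ∈ {FIDE-A, JUN, NAT, REG}: FIDE-A is in the set → true
  currently suspended: no → false
  age between 53 years and 63 years: 54 in [53, 63] is true
  career wins ≤ 208: 220 ≤ 208 is false
Combine:
[1.1] false OR true = true
[1.2] false AND true = false
[1.3.1.1.2] true OR true = true
[1.3.1.1] false AND true = false
[1.3.1] NOT false = true
[1.3] NOT true = false
[1] true OR false OR false = true
[2.1] false AND true AND true = false
[2.2.1] exactly-one(true, false, true) = false
[2.2] NOT false = true
[2] false OR true = true
[3] false → false (antecedent false ⇒ implication holds) = true
[root] true AND true AND true = true
Overall: true → qualifies

Qualifies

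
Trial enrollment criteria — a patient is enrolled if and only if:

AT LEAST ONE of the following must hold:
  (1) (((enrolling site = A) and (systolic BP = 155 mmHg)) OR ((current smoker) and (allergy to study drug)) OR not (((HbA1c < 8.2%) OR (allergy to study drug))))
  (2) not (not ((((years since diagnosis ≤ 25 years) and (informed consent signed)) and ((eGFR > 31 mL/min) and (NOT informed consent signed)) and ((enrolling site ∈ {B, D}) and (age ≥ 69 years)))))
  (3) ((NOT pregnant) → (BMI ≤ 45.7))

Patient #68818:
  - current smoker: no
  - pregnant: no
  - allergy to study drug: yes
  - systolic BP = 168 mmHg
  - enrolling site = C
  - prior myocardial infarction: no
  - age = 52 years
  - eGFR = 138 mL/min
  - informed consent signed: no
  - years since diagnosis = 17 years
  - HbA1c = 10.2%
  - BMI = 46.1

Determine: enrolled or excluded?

Excluded

Atomic conditions:
  enrolling site = A: C == A is false
  systolic BP = 155 mmHg: 168 == 155 is false
  current smoker: no → false
  allergy to study drug: yes → true
  HbA1c < 8.2%: 10.2 < 8.2 is false
  years since diagnosis ≤ 25 years: 17 ≤ 25 is true
  informed consent signed: no → false
  eGFR > 31 mL/min: 138 > 31 is true
  NOT informed consent signed: no → true
  enrolling site ∈ {B, D}: C is not in the set → false
  age ≥ 69 years: 52 ≥ 69 is false
  NOT pregnant: no → true
  BMI ≤ 45.7: 46.1 ≤ 45.7 is false
Combine:
[1.1] false AND false = false
[1.2] false AND true = false
[1.3.1] false OR true = true
[1.3] NOT true = false
[1] false OR false OR false = false
[2.1.1.1] true AND false = false
[2.1.1.2] true AND true = true
[2.1.1.3] false AND false = false
[2.1.1] false AND true AND false = false
[2.1] NOT false = true
[2] NOT true = false
[3] true → false = false
[root] false OR false OR false = false
Overall: false → excluded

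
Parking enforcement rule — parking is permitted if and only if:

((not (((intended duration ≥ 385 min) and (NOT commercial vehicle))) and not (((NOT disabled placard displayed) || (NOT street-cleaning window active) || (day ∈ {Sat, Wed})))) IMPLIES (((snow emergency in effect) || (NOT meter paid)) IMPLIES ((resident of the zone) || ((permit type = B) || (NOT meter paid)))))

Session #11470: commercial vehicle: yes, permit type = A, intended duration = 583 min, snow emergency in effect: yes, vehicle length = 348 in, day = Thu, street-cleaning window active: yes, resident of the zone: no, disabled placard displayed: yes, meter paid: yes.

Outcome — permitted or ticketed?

Ticketed

Atomic conditions:
  intended duration ≥ 385 min: 583 ≥ 385 is true
  NOT commercial vehicle: yes → false
  NOT disabled placard displayed: yes → false
  NOT street-cleaning window active: yes → false
  day ∈ {Sat, Wed}: Thu is not in the set → false
  snow emergency in effect: yes → true
  NOT meter paid: yes → false
  resident of the zone: no → false
  permit type = B: A == B is false
Combine:
[1.1.1] true AND false = false
[1.1] NOT false = true
[1.2.1] false OR false OR false = false
[1.2] NOT false = true
[1] true AND true = true
[2.1] true OR false = true
[2.2.2] false OR false = false
[2.2] false OR false = false
[2] true → false = false
[root] true → false = false
Overall: false → ticketed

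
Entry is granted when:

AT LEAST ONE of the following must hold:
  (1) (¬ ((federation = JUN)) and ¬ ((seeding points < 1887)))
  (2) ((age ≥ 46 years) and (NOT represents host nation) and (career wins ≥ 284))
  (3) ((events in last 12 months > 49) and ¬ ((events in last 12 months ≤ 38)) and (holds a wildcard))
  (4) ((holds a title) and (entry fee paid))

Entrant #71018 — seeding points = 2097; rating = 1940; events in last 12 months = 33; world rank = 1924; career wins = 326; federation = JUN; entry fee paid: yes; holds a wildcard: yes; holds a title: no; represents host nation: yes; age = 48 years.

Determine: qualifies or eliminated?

Eliminated

Atomic conditions:
  federation = JUN: JUN == JUN is true
  seeding points < 1887: 2097 < 1887 is false
  age ≥ 46 years: 48 ≥ 46 is true
  NOT represents host nation: yes → false
  career wins ≥ 284: 326 ≥ 284 is true
  events in last 12 months > 49: 33 > 49 is false
  events in last 12 months ≤ 38: 33 ≤ 38 is true
  holds a wildcard: yes → true
  holds a title: no → false
  entry fee paid: yes → true
Combine:
[1.1] NOT true = false
[1.2] NOT false = true
[1] false AND true = false
[2] true AND false AND true = false
[3.2] NOT true = false
[3] false AND false AND true = false
[4] false AND true = false
[root] false OR false OR false OR false = false
Overall: false → eliminated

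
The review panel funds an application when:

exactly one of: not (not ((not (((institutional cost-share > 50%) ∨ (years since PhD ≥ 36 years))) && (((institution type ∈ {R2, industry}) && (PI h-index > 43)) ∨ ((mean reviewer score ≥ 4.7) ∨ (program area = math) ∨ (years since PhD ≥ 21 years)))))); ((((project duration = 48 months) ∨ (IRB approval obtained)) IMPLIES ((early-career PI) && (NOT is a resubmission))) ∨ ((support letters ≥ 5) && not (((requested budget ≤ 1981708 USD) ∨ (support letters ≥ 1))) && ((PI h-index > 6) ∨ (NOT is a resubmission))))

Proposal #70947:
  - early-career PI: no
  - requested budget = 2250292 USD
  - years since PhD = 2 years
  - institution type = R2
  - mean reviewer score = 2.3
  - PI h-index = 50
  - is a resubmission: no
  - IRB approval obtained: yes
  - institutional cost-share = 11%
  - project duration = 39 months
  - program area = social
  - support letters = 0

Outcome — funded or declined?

Atomic conditions:
  institutional cost-share > 50%: 11 > 50 is false
  years since PhD ≥ 36 years: 2 ≥ 36 is false
  institution type ∈ {R2, industry}: R2 is in the set → true
  PI h-index > 43: 50 > 43 is true
  mean reviewer score ≥ 4.7: 2.3 ≥ 4.7 is false
  program area = math: social == math is false
  years since PhD ≥ 21 years: 2 ≥ 21 is false
  project duration = 48 months: 39 == 48 is false
  IRB approval obtained: yes → true
  early-career PI: no → false
  NOT is a resubmission: no → true
  support letters ≥ 5: 0 ≥ 5 is false
  requested budget ≤ 1981708 USD: 2250292 ≤ 1981708 is false
  support letters ≥ 1: 0 ≥ 1 is false
  PI h-index > 6: 50 > 6 is true
Combine:
[1.1.1.1.1] false OR false = false
[1.1.1.1] NOT false = true
[1.1.1.2.1] true AND true = true
[1.1.1.2.2] false OR false OR false = false
[1.1.1.2] true OR false = true
[1.1.1] true AND true = true
[1.1] NOT true = false
[1] NOT false = true
[2.1.1] false OR true = true
[2.1.2] false AND true = false
[2.1] true → false = false
[2.2.2.1] false OR false = false
[2.2.2] NOT false = true
[2.2.3] true OR true = true
[2.2] false AND true AND true = false
[2] false OR false = false
[root] exactly-one(true, false) = true
Overall: true → funded

Funded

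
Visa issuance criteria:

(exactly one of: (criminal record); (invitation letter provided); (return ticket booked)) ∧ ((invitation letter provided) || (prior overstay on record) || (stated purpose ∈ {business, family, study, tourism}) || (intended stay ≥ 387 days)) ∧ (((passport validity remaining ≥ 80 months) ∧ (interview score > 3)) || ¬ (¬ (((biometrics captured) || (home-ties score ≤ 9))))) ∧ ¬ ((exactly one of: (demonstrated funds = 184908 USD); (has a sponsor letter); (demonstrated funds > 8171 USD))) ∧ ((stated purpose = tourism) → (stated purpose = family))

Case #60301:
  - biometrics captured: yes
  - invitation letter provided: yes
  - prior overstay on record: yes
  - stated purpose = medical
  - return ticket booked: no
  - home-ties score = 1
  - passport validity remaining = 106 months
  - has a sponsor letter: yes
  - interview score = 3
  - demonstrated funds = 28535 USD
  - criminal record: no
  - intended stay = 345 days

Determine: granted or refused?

Atomic conditions:
  criminal record: no → false
  invitation letter provided: yes → true
  return ticket booked: no → false
  prior overstay on record: yes → true
  stated purpose ∈ {business, family, study, tourism}: medical is not in the set → false
  intended stay ≥ 387 days: 345 ≥ 387 is false
  passport validity remaining ≥ 80 months: 106 ≥ 80 is true
  interview score > 3: 3 > 3 is false
  biometrics captured: yes → true
  home-ties score ≤ 9: 1 ≤ 9 is true
  demonstrated funds = 184908 USD: 28535 == 184908 is false
  has a sponsor letter: yes → true
  demonstrated funds > 8171 USD: 28535 > 8171 is true
  stated purpose = tourism: medical == tourism is false
  stated purpose = family: medical == family is false
Combine:
[1] exactly-one(false, true, false) = true
[2] true OR true OR false OR false = true
[3.1] true AND false = false
[3.2.1.1] true OR true = true
[3.2.1] NOT true = false
[3.2] NOT false = true
[3] false OR true = true
[4.1] exactly-one(false, true, true) = false
[4] NOT false = true
[5] false → false (antecedent false ⇒ implication holds) = true
[root] true AND true AND true AND true AND true = true
Overall: true → granted

Granted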